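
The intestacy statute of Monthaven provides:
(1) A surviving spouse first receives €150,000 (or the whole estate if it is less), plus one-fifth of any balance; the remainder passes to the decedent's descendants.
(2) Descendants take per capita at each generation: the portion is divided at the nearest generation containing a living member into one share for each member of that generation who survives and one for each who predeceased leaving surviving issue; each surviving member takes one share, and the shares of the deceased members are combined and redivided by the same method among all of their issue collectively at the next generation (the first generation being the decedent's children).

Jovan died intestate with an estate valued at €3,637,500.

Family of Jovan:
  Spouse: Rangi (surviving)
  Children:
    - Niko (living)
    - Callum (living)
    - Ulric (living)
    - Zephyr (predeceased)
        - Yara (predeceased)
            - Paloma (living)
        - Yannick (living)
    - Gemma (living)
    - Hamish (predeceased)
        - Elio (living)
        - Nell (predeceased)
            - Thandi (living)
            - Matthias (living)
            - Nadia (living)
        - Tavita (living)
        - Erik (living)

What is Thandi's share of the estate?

Rangi first takes €150,000, leaving a balance of €3,487,500. Rangi then takes one-fifth of the balance (€697,500), for a total of €847,500. The remaining €2,790,000 passes to the descendants.
The descendants' portion (€2,790,000) is divided at the children's generation into 6 shares of €465,000. Niko, Callum, Ulric, and Gemma each take €465,000. The 2 shares of the deceased (Zephyr and Hamish) are combined into a pool of €930,000.
That pool (€930,000) is divided at the grandchildren's generation into 6 shares of €155,000. Yannick, Elio, Tavita, and Erik each take €155,000. The 2 shares of the deceased (Yara and Nell) are combined into a pool of €310,000.
That pool (€310,000) is divided at the great-grandchildren's generation equally among Paloma, Thandi, Matthias, and Nadia: €77,500 each.

Thandi receives €77,500.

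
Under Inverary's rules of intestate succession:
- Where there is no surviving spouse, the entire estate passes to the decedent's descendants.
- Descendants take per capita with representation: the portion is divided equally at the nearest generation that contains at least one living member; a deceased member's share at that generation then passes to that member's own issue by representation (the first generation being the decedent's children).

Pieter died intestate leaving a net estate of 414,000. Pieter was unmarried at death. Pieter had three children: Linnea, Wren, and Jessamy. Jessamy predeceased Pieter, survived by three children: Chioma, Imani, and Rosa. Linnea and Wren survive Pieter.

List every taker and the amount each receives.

The entire 414,000 passes to the descendants.
That amount (414,000) is divided into 3 shares of 138,000: Linnea and Wren each take 138,000; Jessamy's 138,000 share passes to Jessamy's issue.
Jessamy's share (138,000) is divided into 3 shares of 46,000: Chioma, Imani, and Rosa each take 46,000.

Linnea: 138,000; Wren: 138,000; Chioma: 46,000; Imani: 46,000; Rosa: 46,000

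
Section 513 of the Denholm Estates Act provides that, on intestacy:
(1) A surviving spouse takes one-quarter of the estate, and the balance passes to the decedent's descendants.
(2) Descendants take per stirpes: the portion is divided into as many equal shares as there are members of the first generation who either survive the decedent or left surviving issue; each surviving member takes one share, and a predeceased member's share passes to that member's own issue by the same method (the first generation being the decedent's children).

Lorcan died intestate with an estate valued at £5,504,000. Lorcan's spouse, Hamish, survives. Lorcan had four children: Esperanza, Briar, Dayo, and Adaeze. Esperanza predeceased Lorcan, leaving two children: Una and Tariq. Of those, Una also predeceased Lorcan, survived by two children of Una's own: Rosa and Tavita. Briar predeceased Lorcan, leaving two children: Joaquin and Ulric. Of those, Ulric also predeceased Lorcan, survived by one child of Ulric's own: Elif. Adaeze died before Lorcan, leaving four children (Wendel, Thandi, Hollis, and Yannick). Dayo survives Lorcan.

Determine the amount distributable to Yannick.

Yannick receives £258,000.

Hamish takes one-quarter of £5,504,000 = £1,376,000. The remaining £4,128,000 passes to the descendants.
The descendants' portion (£4,128,000) is divided into 4 shares of £1,032,000: Dayo takes £1,032,000; Esperanza's £1,032,000 share passes to Esperanza's issue; Briar's £1,032,000 share passes to Briar's issue; Adaeze's £1,032,000 share passes to Adaeze's issue.
Esperanza's share (£1,032,000) is divided into 2 shares of £516,000: Tariq takes £516,000; Una's £516,000 share passes to Una's issue.
Una's share (£516,000) is divided into 2 shares of £258,000: Rosa and Tavita each take £258,000.
Briar's share (£1,032,000) is divided into 2 shares of £516,000: Joaquin takes £516,000; Ulric's £516,000 share passes to Ulric's issue.
Ulric's share (£516,000) passes entirely to Elif.
Adaeze's share (£1,032,000) is divided into 4 shares of £258,000: Wendel, Thandi, Hollis, and Yannick each take £258,000.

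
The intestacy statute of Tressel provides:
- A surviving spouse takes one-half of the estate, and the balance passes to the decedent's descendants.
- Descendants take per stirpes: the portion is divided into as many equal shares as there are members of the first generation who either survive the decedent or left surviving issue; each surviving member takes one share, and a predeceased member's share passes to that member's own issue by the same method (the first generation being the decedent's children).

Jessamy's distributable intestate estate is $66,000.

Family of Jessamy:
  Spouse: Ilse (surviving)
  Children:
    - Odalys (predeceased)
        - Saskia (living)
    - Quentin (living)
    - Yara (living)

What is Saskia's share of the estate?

Ilse takes one-half of $66,000 = $33,000. The remaining $33,000 passes to the descendants.
The descendants' portion ($33,000) is divided into 3 shares of $11,000: Quentin and Yara each take $11,000; Odalys's $11,000 share passes to Odalys's issue.
Odalys's share ($11,000) passes entirely to Saskia.

Saskia receives $11,000.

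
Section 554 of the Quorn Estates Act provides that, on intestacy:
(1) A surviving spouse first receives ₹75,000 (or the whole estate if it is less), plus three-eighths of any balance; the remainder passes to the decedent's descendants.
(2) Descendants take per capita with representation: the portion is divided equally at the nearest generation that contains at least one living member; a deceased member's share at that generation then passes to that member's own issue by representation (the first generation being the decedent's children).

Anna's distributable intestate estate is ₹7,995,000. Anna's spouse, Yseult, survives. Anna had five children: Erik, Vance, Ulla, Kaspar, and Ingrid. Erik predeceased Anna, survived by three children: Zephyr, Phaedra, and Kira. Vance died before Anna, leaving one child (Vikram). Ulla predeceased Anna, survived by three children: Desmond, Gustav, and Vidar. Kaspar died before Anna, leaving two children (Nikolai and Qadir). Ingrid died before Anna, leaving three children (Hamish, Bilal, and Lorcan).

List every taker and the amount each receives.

Yseult: ₹3,045,000; Zephyr: ₹412,500; Phaedra: ₹412,500; Kira: ₹412,500; Vikram: ₹412,500; Desmond: ₹412,500; Gustav: ₹412,500; Vidar: ₹412,500; Nikolai: ₹412,500; Qadir: ₹412,500; Hamish: ₹412,500; Bilal: ₹412,500; Lorcan: ₹412,500

Yseult first takes ₹75,000, leaving a balance of ₹7,920,000. Yseult then takes three-eighths of the balance (₹2,970,000), for a total of ₹3,045,000. The remaining ₹4,950,000 passes to the descendants.
No child survives, so the initial division is made at the grandchildren's generation.
The descendants' portion (₹4,950,000) is divided into 12 shares of ₹412,500: Zephyr, Phaedra, Kira, Vikram, Desmond, Gustav, Vidar, Nikolai, Qadir, Hamish, Bilal, and Lorcan each take ₹412,500.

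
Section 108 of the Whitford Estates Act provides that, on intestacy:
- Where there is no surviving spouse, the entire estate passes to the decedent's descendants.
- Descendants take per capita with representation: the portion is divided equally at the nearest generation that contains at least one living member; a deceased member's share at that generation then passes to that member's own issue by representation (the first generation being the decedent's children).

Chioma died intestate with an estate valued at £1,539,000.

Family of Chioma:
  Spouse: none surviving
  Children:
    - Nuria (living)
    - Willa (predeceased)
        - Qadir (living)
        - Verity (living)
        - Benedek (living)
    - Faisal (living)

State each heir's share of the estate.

Nuria: £513,000; Qadir: £171,000; Verity: £171,000; Benedek: £171,000; Faisal: £513,000

The entire £1,539,000 passes to the descendants.
That amount (£1,539,000) is divided into 3 shares of £513,000: Nuria and Faisal each take £513,000; Willa's £513,000 share passes to Willa's issue.
Willa's share (£513,000) is divided into 3 shares of £171,000: Qadir, Verity, and Benedek each take £171,000.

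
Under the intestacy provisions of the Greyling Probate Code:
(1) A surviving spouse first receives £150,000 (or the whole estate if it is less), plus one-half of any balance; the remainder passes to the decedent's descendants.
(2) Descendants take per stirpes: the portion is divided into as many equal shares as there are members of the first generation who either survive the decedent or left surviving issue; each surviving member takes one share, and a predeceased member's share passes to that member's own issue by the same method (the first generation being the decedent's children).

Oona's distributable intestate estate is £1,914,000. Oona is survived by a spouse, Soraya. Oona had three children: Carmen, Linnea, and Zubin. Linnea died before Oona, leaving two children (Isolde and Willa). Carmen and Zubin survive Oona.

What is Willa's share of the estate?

Willa receives £147,000.

Soraya first takes £150,000, leaving a balance of £1,764,000. Soraya then takes one-half of the balance (£882,000), for a total of £1,032,000. The remaining £882,000 passes to the descendants.
The descendants' portion (£882,000) is divided into 3 shares of £294,000: Carmen and Zubin each take £294,000; Linnea's £294,000 share passes to Linnea's issue.
Linnea's share (£294,000) is divided into 2 shares of £147,000: Isolde and Willa each take £147,000.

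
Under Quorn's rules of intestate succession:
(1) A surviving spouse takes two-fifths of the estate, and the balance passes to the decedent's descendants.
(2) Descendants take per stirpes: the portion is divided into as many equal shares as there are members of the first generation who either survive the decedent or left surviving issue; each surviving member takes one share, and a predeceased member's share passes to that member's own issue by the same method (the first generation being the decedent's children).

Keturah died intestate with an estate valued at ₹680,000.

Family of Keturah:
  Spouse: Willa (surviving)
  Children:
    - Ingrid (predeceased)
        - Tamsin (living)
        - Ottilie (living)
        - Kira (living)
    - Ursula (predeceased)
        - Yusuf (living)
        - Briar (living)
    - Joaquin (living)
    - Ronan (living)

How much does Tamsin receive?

Tamsin receives ₹34,000.

Willa takes two-fifths of ₹680,000 = ₹272,000. The remaining ₹408,000 passes to the descendants.
The descendants' portion (₹408,000) is divided into 4 shares of ₹102,000: Joaquin and Ronan each take ₹102,000; Ingrid's ₹102,000 share passes to Ingrid's issue; Ursula's ₹102,000 share passes to Ursula's issue.
Ingrid's share (₹102,000) is divided into 3 shares of ₹34,000: Tamsin, Ottilie, and Kira each take ₹34,000.
Ursula's share (₹102,000) is divided into 2 shares of ₹51,000: Yusuf and Briar each take ₹51,000.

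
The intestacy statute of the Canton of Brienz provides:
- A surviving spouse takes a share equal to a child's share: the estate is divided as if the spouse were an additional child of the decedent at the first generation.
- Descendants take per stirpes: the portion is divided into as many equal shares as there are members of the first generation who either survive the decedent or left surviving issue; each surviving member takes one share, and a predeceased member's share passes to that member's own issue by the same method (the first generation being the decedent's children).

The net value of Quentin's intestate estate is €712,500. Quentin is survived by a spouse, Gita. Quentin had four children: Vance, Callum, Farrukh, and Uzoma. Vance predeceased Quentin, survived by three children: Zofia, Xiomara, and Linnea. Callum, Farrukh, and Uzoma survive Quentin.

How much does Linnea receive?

The spouse counts as an additional share at the children's level, so there are 5 primary shares of €142,500. Gita takes one such share (€142,500).
The children's combined portion (€570,000) is divided into 4 shares of €142,500: Callum, Farrukh, and Uzoma each take €142,500; Vance's €142,500 share passes to Vance's issue.
Vance's share (€142,500) is divided into 3 shares of €47,500: Zofia, Xiomara, and Linnea each take €47,500.

Linnea receives €47,500.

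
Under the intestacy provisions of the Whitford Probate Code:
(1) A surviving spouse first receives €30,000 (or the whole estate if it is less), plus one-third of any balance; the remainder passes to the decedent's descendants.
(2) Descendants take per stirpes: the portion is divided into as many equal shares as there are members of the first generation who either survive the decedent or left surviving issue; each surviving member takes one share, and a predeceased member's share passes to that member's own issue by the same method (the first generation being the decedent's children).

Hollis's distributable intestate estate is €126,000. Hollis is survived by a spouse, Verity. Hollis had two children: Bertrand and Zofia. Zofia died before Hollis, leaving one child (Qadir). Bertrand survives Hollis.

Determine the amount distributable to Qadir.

Qadir receives €32,000.

Verity first takes €30,000, leaving a balance of €96,000. Verity then takes one-third of the balance (€32,000), for a total of €62,000. The remaining €64,000 passes to the descendants.
The descendants' portion (€64,000) is divided into 2 shares of €32,000: Bertrand takes €32,000; Zofia's €32,000 share passes to Zofia's issue.
Zofia's share (€32,000) passes entirely to Qadir.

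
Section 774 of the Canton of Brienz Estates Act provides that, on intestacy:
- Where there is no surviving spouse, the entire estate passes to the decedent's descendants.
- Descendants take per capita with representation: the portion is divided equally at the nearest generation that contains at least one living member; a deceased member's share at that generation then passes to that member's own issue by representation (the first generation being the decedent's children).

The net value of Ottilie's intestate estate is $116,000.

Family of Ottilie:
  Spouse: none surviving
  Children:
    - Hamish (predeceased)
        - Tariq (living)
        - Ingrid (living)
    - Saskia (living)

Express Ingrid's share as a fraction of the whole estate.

Ingrid receives 1/4 of the estate.

The entire $116,000 passes to the descendants.
That amount ($116,000) is divided into 2 shares of $58,000: Saskia takes $58,000; Hamish's $58,000 share passes to Hamish's issue.
Hamish's share ($58,000) is divided into 2 shares of $29,000: Tariq and Ingrid each take $29,000.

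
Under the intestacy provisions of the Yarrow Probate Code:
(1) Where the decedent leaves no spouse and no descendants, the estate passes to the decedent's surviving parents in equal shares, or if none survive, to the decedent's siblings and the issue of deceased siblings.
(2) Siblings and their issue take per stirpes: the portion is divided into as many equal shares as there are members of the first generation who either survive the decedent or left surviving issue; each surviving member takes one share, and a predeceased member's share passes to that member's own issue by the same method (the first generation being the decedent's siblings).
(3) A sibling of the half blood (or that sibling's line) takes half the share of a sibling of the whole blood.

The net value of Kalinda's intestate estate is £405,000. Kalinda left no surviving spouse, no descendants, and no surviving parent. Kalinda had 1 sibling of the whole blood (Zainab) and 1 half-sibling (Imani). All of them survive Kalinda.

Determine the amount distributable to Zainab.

The entire £405,000 passes to the siblings and their issue.
Counting each half-blood sibling's line as half a unit, there are 3/2 units in £405,000, so one unit is £270,000. Whole-blood lines (Zainab) take £270,000 each; half-blood lines (Imani) take £135,000 each.

Zainab receives £270,000.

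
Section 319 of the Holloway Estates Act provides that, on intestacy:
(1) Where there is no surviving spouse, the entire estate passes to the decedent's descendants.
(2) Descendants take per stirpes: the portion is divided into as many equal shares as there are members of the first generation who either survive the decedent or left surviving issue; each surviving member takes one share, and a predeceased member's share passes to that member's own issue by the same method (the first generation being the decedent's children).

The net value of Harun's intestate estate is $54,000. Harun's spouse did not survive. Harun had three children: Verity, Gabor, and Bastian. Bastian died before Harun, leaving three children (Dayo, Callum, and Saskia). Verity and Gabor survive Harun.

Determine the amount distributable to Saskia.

The entire $54,000 passes to the descendants.
That amount ($54,000) is divided into 3 shares of $18,000: Verity and Gabor each take $18,000; Bastian's $18,000 share passes to Bastian's issue.
Bastian's share ($18,000) is divided into 3 shares of $6,000: Dayo, Callum, and Saskia each take $6,000.

Saskia receives $6,000.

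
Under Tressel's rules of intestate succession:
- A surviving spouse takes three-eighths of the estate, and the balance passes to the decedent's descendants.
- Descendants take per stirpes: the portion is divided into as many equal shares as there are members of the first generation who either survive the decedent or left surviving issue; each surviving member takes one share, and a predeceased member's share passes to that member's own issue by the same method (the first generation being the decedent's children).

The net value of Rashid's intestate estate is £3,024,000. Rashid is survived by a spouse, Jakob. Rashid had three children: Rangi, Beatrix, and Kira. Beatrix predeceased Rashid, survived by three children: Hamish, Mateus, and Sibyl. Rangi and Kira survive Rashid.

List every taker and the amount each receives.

Jakob: £1,134,000; Rangi: £630,000; Hamish: £210,000; Mateus: £210,000; Sibyl: £210,000; Kira: £630,000

Jakob takes three-eighths of £3,024,000 = £1,134,000. The remaining £1,890,000 passes to the descendants.
The descendants' portion (£1,890,000) is divided into 3 shares of £630,000: Rangi and Kira each take £630,000; Beatrix's £630,000 share passes to Beatrix's issue.
Beatrix's share (£630,000) is divided into 3 shares of £210,000: Hamish, Mateus, and Sibyl each take £210,000.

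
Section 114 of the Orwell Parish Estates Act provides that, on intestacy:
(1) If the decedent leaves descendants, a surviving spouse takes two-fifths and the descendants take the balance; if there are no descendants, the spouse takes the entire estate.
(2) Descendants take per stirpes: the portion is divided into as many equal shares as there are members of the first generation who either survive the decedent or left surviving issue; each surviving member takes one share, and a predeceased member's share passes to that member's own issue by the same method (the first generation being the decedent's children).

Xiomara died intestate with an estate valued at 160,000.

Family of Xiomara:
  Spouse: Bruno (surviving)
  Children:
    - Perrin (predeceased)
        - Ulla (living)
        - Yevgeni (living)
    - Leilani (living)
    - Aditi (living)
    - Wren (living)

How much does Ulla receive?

Ulla receives 12,000.

Bruno takes two-fifths of 160,000 = 64,000. The remaining 96,000 passes to the descendants.
The descendants' portion (96,000) is divided into 4 shares of 24,000: Leilani, Aditi, and Wren each take 24,000; Perrin's 24,000 share passes to Perrin's issue.
Perrin's share (24,000) is divided into 2 shares of 12,000: Ulla and Yevgeni each take 12,000.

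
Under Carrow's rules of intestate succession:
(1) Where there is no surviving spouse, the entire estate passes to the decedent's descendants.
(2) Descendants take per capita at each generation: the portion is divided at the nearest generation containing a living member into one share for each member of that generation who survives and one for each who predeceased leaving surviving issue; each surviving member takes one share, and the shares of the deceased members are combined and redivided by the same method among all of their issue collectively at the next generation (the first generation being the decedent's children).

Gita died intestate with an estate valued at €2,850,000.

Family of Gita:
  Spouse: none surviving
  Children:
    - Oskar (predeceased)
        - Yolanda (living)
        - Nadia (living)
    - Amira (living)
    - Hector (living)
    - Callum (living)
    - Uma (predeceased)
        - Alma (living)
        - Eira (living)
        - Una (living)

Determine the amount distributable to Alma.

Alma receives €228,000.

The entire €2,850,000 passes to the descendants.
That amount (€2,850,000) is divided at the children's generation into 5 shares of €570,000. Amira, Hector, and Callum each take €570,000. The 2 shares of the deceased (Oskar and Uma) are combined into a pool of €1,140,000.
That pool (€1,140,000) is divided at the grandchildren's generation equally among Yolanda, Nadia, Alma, Eira, and Una: €228,000 each.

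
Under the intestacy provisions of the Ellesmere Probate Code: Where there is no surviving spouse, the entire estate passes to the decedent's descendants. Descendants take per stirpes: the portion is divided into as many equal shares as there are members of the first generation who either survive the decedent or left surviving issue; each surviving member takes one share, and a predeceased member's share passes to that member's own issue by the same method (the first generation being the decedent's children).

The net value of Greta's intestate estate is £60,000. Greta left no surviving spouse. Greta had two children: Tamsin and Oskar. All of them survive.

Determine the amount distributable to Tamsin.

The entire £60,000 passes to the descendants.
That amount (£60,000) is divided into 2 shares of £30,000: Tamsin and Oskar each take £30,000.

Tamsin receives £30,000.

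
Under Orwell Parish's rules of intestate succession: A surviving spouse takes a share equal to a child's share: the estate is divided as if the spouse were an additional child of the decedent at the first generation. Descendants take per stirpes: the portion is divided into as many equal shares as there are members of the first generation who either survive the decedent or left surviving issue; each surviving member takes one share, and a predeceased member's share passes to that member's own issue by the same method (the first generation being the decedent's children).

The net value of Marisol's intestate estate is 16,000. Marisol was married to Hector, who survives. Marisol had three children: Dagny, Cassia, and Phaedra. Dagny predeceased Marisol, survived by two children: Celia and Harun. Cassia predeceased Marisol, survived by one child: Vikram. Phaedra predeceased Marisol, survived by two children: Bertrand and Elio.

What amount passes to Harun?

The spouse counts as an additional share at the children's level, so there are 4 primary shares of 4,000. Hector takes one such share (4,000).
The children's combined portion (12,000) is divided into 3 shares of 4,000: Dagny's 4,000 share passes to Dagny's issue; Cassia's 4,000 share passes to Cassia's issue; Phaedra's 4,000 share passes to Phaedra's issue.
Dagny's share (4,000) is divided into 2 shares of 2,000: Celia and Harun each take 2,000.
Cassia's share (4,000) passes entirely to Vikram.
Phaedra's share (4,000) is divided into 2 shares of 2,000: Bertrand and Elio each take 2,000.

Harun receives 2,000.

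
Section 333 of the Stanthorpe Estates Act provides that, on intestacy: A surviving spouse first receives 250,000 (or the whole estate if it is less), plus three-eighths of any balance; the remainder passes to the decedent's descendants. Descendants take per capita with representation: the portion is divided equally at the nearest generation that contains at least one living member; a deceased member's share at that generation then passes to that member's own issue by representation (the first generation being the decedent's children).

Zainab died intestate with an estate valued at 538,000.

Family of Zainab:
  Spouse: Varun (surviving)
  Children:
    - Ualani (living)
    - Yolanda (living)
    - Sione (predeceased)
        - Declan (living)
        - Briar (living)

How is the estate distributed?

Varun: 358,000; Ualani: 60,000; Yolanda: 60,000; Declan: 30,000; Briar: 30,000

Varun first takes 250,000, leaving a balance of 288,000. Varun then takes three-eighths of the balance (108,000), for a total of 358,000. The remaining 180,000 passes to the descendants.
The descendants' portion (180,000) is divided into 3 shares of 60,000: Ualani and Yolanda each take 60,000; Sione's 60,000 share passes to Sione's issue.
Sione's share (60,000) is divided into 2 shares of 30,000: Declan and Briar each take 30,000.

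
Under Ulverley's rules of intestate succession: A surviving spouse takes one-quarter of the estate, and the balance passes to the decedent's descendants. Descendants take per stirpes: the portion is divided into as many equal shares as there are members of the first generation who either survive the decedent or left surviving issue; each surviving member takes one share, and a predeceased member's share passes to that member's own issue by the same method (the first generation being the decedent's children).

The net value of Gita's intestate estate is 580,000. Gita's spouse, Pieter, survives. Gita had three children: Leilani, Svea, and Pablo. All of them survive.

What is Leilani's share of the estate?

Leilani receives 145,000.

Pieter takes one-quarter of 580,000 = 145,000. The remaining 435,000 passes to the descendants.
The descendants' portion (435,000) is divided into 3 shares of 145,000: Leilani, Svea, and Pablo each take 145,000.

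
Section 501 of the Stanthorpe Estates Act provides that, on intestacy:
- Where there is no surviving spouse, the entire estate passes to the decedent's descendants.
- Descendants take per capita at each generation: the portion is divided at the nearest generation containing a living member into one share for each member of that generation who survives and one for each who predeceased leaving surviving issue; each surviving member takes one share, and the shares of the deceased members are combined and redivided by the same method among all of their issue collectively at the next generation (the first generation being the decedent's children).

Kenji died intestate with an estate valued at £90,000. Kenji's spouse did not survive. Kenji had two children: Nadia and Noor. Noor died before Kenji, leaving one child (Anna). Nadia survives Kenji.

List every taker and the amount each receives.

The entire £90,000 passes to the descendants.
That amount (£90,000) is divided at the children's generation into 2 shares of £45,000. Nadia takes £45,000. The remaining share for the deceased Noor (£45,000) is carried to the next generation.
That pool (£45,000) passes entirely to Anna, the sole taker at the grandchildren's generation.

Nadia: £45,000; Anna: £45,000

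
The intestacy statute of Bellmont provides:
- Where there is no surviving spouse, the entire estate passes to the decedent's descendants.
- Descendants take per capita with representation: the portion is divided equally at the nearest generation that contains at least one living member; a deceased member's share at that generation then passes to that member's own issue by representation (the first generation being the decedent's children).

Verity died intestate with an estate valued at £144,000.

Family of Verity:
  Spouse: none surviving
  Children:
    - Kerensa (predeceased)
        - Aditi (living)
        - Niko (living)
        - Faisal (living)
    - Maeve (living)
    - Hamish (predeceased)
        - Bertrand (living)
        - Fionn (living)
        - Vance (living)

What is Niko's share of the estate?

The entire £144,000 passes to the descendants.
That amount (£144,000) is divided into 3 shares of £48,000: Maeve takes £48,000; Kerensa's £48,000 share passes to Kerensa's issue; Hamish's £48,000 share passes to Hamish's issue.
Kerensa's share (£48,000) is divided into 3 shares of £16,000: Aditi, Niko, and Faisal each take £16,000.
Hamish's share (£48,000) is divided into 3 shares of £16,000: Bertrand, Fionn, and Vance each take £16,000.

Niko receives £16,000.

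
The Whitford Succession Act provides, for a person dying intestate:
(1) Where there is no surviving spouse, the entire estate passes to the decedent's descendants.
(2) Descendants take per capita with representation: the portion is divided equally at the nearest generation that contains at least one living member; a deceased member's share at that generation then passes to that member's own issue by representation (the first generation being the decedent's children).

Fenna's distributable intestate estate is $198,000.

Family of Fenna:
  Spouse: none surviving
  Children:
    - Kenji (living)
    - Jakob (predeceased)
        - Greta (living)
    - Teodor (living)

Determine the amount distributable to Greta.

Greta receives $66,000.

The entire $198,000 passes to the descendants.
That amount ($198,000) is divided into 3 shares of $66,000: Kenji and Teodor each take $66,000; Jakob's $66,000 share passes to Jakob's issue.
Jakob's share ($66,000) passes entirely to Greta.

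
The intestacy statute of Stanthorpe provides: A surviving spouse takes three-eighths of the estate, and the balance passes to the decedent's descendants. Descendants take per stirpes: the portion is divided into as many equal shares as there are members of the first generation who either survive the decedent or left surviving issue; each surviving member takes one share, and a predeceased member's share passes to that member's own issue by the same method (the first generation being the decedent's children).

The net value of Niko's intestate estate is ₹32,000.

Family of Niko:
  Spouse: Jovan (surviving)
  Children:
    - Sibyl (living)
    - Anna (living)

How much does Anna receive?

Jovan takes three-eighths of ₹32,000 = ₹12,000. The remaining ₹20,000 passes to the descendants.
The descendants' portion (₹20,000) is divided into 2 shares of ₹10,000: Sibyl and Anna each take ₹10,000.

Anna receives ₹10,000.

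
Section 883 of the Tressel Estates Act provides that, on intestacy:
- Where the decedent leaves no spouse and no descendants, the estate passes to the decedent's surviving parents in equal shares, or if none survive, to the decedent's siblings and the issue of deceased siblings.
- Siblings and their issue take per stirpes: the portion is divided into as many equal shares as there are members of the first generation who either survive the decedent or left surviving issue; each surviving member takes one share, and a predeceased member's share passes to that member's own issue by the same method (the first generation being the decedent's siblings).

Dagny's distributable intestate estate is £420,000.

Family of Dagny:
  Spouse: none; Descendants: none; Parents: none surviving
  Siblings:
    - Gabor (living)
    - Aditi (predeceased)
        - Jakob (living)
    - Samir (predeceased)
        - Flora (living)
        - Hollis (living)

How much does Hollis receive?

The entire £420,000 passes to the siblings and their issue.
That amount (£420,000) is divided into 3 shares of £140,000: Gabor takes £140,000; Aditi's £140,000 share passes to Aditi's issue; Samir's £140,000 share passes to Samir's issue.
Aditi's share (£140,000) passes entirely to Jakob.
Samir's share (£140,000) is divided into 2 shares of £70,000: Flora and Hollis each take £70,000.

Hollis receives £70,000.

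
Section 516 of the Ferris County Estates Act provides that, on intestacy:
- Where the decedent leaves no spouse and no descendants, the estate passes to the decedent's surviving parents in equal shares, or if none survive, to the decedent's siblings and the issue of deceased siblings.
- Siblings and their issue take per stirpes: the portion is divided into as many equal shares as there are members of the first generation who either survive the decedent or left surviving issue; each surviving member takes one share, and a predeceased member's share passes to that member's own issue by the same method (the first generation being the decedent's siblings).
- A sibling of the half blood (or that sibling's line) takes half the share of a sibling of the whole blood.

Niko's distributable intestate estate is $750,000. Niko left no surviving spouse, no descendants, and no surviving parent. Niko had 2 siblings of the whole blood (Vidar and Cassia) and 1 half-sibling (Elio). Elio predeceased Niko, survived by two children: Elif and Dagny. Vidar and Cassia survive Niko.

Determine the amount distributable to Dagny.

Dagny receives $75,000.

The entire $750,000 passes to the siblings and their issue.
Counting each half-blood sibling's line as half a unit, there are 5/2 units in $750,000, so one unit is $300,000. Whole-blood lines (Vidar and Cassia) take $300,000 each; half-blood lines (Elio) take $150,000 each.
Elio's share ($150,000) is divided into 2 shares of $75,000: Elif and Dagny each take $75,000.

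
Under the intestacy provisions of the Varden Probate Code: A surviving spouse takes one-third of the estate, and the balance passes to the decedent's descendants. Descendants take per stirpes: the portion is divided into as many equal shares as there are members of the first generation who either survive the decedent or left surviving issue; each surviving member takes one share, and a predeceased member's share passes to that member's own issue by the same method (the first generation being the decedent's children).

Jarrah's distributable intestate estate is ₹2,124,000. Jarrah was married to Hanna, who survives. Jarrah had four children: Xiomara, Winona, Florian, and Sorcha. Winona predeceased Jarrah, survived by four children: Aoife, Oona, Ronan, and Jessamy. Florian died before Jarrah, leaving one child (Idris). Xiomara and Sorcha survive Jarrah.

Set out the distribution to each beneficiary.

Hanna takes one-third of ₹2,124,000 = ₹708,000. The remaining ₹1,416,000 passes to the descendants.
The descendants' portion (₹1,416,000) is divided into 4 shares of ₹354,000: Xiomara and Sorcha each take ₹354,000; Winona's ₹354,000 share passes to Winona's issue; Florian's ₹354,000 share passes to Florian's issue.
Winona's share (₹354,000) is divided into 4 shares of ₹88,500: Aoife, Oona, Ronan, and Jessamy each take ₹88,500.
Florian's share (₹354,000) passes entirely to Idris.

Hanna: ₹708,000; Xiomara: ₹354,000; Aoife: ₹88,500; Oona: ₹88,500; Ronan: ₹88,500; Jessamy: ₹88,500; Idris: ₹354,000; Sorcha: ₹354,000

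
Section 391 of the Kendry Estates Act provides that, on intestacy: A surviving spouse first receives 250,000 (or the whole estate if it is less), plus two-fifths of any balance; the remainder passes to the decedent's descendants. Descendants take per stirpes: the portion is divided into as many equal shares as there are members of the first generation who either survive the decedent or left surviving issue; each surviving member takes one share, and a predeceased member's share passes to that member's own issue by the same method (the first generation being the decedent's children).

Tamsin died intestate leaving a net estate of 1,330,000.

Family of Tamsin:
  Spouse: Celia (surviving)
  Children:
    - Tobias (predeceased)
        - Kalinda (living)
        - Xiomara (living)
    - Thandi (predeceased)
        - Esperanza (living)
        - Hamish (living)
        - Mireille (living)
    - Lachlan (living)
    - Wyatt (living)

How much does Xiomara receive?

Celia first takes 250,000, leaving a balance of 1,080,000. Celia then takes two-fifths of the balance (432,000), for a total of 682,000. The remaining 648,000 passes to the descendants.
The descendants' portion (648,000) is divided into 4 shares of 162,000: Lachlan and Wyatt each take 162,000; Tobias's 162,000 share passes to Tobias's issue; Thandi's 162,000 share passes to Thandi's issue.
Tobias's share (162,000) is divided into 2 shares of 81,000: Kalinda and Xiomara each take 81,000.
Thandi's share (162,000) is divided into 3 shares of 54,000: Esperanza, Hamish, and Mireille each take 54,000.

Xiomara receives 81,000.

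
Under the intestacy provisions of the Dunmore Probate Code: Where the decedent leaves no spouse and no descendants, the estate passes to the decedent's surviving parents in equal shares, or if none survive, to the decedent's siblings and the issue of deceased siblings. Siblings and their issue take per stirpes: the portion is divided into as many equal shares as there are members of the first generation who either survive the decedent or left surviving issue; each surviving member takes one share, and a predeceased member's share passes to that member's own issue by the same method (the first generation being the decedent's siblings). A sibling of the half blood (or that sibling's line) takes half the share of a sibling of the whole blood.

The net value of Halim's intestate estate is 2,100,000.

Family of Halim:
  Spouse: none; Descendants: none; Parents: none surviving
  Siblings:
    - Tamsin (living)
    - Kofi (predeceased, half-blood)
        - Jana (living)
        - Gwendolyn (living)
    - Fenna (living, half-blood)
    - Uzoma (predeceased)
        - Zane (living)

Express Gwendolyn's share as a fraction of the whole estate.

Gwendolyn receives 1/12 of the estate.

The entire 2,100,000 passes to the siblings and their issue.
Counting each half-blood sibling's line as half a unit, there are 3 units in 2,100,000, so one unit is 700,000. Whole-blood lines (Tamsin and Uzoma) take 700,000 each; half-blood lines (Kofi and Fenna) take 350,000 each.
Kofi's share (350,000) is divided into 2 shares of 175,000: Jana and Gwendolyn each take 175,000.
Uzoma's share (700,000) passes entirely to Zane.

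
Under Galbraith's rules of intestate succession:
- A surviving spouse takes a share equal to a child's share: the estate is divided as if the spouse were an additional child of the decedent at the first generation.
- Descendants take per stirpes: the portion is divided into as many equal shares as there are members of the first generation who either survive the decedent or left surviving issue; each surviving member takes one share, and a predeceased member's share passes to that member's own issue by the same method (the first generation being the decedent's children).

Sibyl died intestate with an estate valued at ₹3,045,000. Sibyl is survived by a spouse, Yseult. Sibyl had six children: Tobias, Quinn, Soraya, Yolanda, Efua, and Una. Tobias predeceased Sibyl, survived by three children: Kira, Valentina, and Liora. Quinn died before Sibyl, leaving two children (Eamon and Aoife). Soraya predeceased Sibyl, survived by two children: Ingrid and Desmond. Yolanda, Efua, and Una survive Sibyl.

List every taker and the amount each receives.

The spouse counts as an additional share at the children's level, so there are 7 primary shares of ₹435,000. Yseult takes one such share (₹435,000).
The children's combined portion (₹2,610,000) is divided into 6 shares of ₹435,000: Yolanda, Efua, and Una each take ₹435,000; Tobias's ₹435,000 share passes to Tobias's issue; Quinn's ₹435,000 share passes to Quinn's issue; Soraya's ₹435,000 share passes to Soraya's issue.
Tobias's share (₹435,000) is divided into 3 shares of ₹145,000: Kira, Valentina, and Liora each take ₹145,000.
Quinn's share (₹435,000) is divided into 2 shares of ₹217,500: Eamon and Aoife each take ₹217,500.
Soraya's share (₹435,000) is divided into 2 shares of ₹217,500: Ingrid and Desmond each take ₹217,500.

Yseult: ₹435,000; Kira: ₹145,000; Valentina: ₹145,000; Liora: ₹145,000; Eamon: ₹217,500; Aoife: ₹217,500; Ingrid: ₹217,500; Desmond: ₹217,500; Yolanda: ₹435,000; Efua: ₹435,000; Una: ₹435,000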